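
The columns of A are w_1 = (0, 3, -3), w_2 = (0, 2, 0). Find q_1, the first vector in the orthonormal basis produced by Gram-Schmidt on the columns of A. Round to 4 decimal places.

q_1 = w_1/‖w_1‖ = (0, 3, -3)/4.2426 = (0.0000, 0.7071, -0.7071).

q_1 = (0.0000, 0.7071, -0.7071)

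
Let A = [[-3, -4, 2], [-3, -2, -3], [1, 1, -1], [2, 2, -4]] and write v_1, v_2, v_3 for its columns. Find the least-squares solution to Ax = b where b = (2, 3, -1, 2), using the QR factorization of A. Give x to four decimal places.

v_1 = (-3, -3, 1, 2); ‖v_1‖ = 4.7958, so e_1 = (-0.6255, -0.6255, 0.2085, 0.4170).
e_1·v_2 = (-0.6255)·(-4) + (-0.6255)·(-2) + 0.2085·1 + 0.4170·2 = 4.7958.
u_2 = v_2 − 4.7958·e_1 = (-1.0000, 1.0000, 0.0000, 0.0000).
‖u_2‖ = 1.4142, so e_2 = (-0.7071, 0.7071, 0.0000, 0.0000).
e_1·v_3 = (-0.6255)·2 + (-0.6255)·(-3) + 0.2085·(-1) + 0.4170·(-4) = -1.2511; e_2·v_3 = (-0.7071)·2 + 0.7071·(-3) + (0.0000)·(-1) + (0.0000)·(-4) = -3.5355.
u_3 = v_3 + 1.2511·e_1 + 3.5355·e_2 = (-1.2826, -1.2826, -0.7391, -3.4783).
‖u_3‖ = 3.9918, so e_3 = (-0.3213, -0.3213, -0.1852, -0.8713).
Qᵀb = (-2.5022, 0.7071, -3.1641).
Back-substitute: x_3 = -3.1641/3.9918 = -0.7926.
x_2 = (0.7071 + 3.5355·(-0.7926))/1.4142 = -1.4816.
x_1 = (-2.5022 − 4.7958·(-1.4816) + 1.2511·(-0.7926))/4.7958 = 0.7531.

x = (0.7531, -1.4816, -0.7926)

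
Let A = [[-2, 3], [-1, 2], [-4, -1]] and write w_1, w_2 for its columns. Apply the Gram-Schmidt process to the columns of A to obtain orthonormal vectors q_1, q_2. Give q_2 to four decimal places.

w_1 = (-2, -1, -4); ‖w_1‖ = 4.5826, so q_1 = (-0.4364, -0.2182, -0.8729).
q_1·w_2 = (-0.4364)·3 + (-0.2182)·2 + (-0.8729)·(-1) = -0.8729.
u_2 = w_2 + 0.8729·q_1 = (2.6190, 1.8095, -1.7619).
‖u_2‖ = 3.6384, so q_2 = (0.7198, 0.4973, -0.4843).

q_2 = (0.7198, 0.4973, -0.4843)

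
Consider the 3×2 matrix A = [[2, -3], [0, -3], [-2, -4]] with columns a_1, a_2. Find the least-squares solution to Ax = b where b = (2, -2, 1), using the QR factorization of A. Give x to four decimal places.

a_1 = (2, 0, -2); ‖a_1‖ = 2.8284, so e_1 = (0.7071, 0.0000, -0.7071).
e_1·a_2 = 0.7071·(-3) + 0.0000·(-3) + (-0.7071)·(-4) = 0.7071.
u_2 = a_2 − 0.7071·e_1 = (-3.5000, -3.0000, -3.5000).
‖u_2‖ = 5.7879, so e_2 = (-0.6047, -0.5183, -0.6047).
Qᵀb = (0.7071, -0.7775).
Back-substitute: x_2 = -0.7775/5.7879 = -0.1343.
x_1 = (0.7071 − 0.7071·(-0.1343))/2.8284 = 0.2836.

x = (0.2836, -0.1343)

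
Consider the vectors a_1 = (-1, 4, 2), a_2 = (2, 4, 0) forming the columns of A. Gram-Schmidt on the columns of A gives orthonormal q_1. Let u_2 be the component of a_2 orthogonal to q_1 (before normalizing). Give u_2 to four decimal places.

u_2 = (2.6667, 1.3333, -1.3333)

a_1 = (-1, 4, 2); ‖a_1‖ = 4.5826, so q_1 = (-0.2182, 0.8729, 0.4364).
q_1·a_2 = (-0.2182)·2 + 0.8729·4 + 0.4364·0 = 3.0551.
u_2 = a_2 − 3.0551·q_1 = (2.6667, 1.3333, -1.3333).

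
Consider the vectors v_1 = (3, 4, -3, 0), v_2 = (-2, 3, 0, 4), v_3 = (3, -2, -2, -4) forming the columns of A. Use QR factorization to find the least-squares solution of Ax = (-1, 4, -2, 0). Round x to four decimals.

x = (0.3996, 0.6276, 0.2356)

q_1 = v_1/‖v_1‖ = (3, 4, -3, 0)/5.8310 = (0.5145, 0.6860, -0.5145, 0.0000).
r_{12} = q_1·v_2 = 1.0290.
u_2 = v_2 − 1.0290·q_1 = (-2.5294, 2.2941, 0.5294, 4.0000).
‖u_2‖ = 5.2859, so q_2 = (-0.4785, 0.4340, 0.1002, 0.7567).
r_{13} = q_1·v_3 = 1.2005; r_{23} = q_2·v_3 = -5.5308.
u_3 = v_3 − 1.2005·q_1 + 5.5308·q_2 = (-0.2642, -0.4232, -0.8284, 0.1853).
‖u_3‖ = 0.9846, so q_3 = (-0.2683, -0.4298, -0.8414, 0.1882).
Qᵀb = (3.2585, 2.0142, 0.2320).
Back-substitute: x_3 = 0.2320/0.9846 = 0.2356.
x_2 = (2.0142 + 5.5308·0.2356)/5.2859 = 0.6276.
x_1 = (3.2585 − 1.0290·0.6276 − 1.2005·0.2356)/5.8310 = 0.3996.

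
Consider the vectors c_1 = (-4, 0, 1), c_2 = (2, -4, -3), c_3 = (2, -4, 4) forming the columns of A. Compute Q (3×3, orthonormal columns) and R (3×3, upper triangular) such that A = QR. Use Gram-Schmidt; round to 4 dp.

Q = [[-0.9701, -0.1257, 0.2074], [0.0000, -0.8551, -0.5185], [0.2425, -0.5030, 0.8296]], R = [[4.1231, -2.6679, -0.9701], [0.0000, 4.6779, 1.1569], [0.0000, 0.0000, 5.8069]]

c_1 = (-4, 0, 1); ‖c_1‖ = 4.1231, so e_1 = (-0.9701, 0.0000, 0.2425).
e_1·c_2 = (-0.9701)·2 + 0.0000·(-4) + 0.2425·(-3) = -2.6679.
u_2 = c_2 + 2.6679·e_1 = (-0.5882, -4.0000, -2.3529).
‖u_2‖ = 4.6779, so e_2 = (-0.1257, -0.8551, -0.5030).
e_1·c_3 = (-0.9701)·2 + 0.0000·(-4) + 0.2425·4 = -0.9701; e_2·c_3 = (-0.1257)·2 + (-0.8551)·(-4) + (-0.5030)·4 = 1.1569.
u_3 = c_3 + 0.9701·e_1 − 1.1569·e_2 = (1.2043, -3.0108, 4.8172).
‖u_3‖ = 5.8069, so e_3 = (0.2074, -0.5185, 0.8296).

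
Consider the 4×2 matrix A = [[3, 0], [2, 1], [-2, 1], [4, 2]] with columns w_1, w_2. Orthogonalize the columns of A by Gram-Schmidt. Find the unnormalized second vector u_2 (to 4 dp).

u_2 = (-0.7273, 0.5152, 1.4848, 1.0303)

w_1 = (3, 2, -2, 4); ‖w_1‖ = 5.7446, so e_1 = (0.5222, 0.3482, -0.3482, 0.6963).
e_1·w_2 = 0.5222·0 + 0.3482·1 + (-0.3482)·1 + 0.6963·2 = 1.3926.
u_2 = w_2 − 1.3926·e_1 = (-0.7273, 0.5152, 1.4848, 1.0303).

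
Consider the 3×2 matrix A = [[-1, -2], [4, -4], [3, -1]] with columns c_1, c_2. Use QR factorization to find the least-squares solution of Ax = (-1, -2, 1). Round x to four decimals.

x = (0.2685, 0.6459)

c_1 = (-1, 4, 3); ‖c_1‖ = 5.0990, so e_1 = (-0.1961, 0.7845, 0.5883).
e_1·c_2 = (-0.1961)·(-2) + 0.7845·(-4) + 0.5883·(-1) = -3.3340.
u_2 = c_2 + 3.3340·e_1 = (-2.6538, -1.3846, 0.9615).
‖u_2‖ = 3.1440, so e_2 = (-0.8441, -0.4404, 0.3058).
Qᵀb = (-0.7845, 2.0307).
Back-substitute: x_2 = 2.0307/3.1440 = 0.6459.
x_1 = (-0.7845 + 3.3340·0.6459)/5.0990 = 0.2685.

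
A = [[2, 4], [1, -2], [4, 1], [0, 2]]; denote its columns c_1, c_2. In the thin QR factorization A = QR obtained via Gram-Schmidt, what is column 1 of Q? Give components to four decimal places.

c_1 = (2, 1, 4, 0); ‖c_1‖ = 4.5826, so q_1 = (0.4364, 0.2182, 0.8729, 0.0000).

q_1 = (0.4364, 0.2182, 0.8729, 0.0000)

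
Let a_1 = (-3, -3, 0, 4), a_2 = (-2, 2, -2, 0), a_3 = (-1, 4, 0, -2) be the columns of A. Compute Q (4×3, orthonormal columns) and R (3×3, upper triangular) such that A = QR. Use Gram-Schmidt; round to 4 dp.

e_1 = a_1/‖a_1‖ = (-3, -3, 0, 4)/5.8310 = (-0.5145, -0.5145, 0.0000, 0.6860).
r_{12} = e_1·a_2 = 0.0000.
u_2 = a_2 + 0.0000·e_1 = (-2.0000, 2.0000, -2.0000, 0.0000).
‖u_2‖ = 3.4641, so e_2 = (-0.5774, 0.5774, -0.5774, 0.0000).
r_{13} = e_1·a_3 = -2.9155; r_{23} = e_2·a_3 = 2.8868.
u_3 = a_3 + 2.9155·e_1 − 2.8868·e_2 = (-0.8333, 0.8333, 1.6667, 0.0000).
‖u_3‖ = 2.0412, so e_3 = (-0.4082, 0.4082, 0.8165, 0.0000).

Q = [[-0.5145, -0.5774, -0.4082], [-0.5145, 0.5774, 0.4082], [0.0000, -0.5774, 0.8165], [0.6860, 0.0000, 0.0000]], R = [[5.8310, 0.0000, -2.9155], [0.0000, 3.4641, 2.8868], [0.0000, 0.0000, 2.0412]]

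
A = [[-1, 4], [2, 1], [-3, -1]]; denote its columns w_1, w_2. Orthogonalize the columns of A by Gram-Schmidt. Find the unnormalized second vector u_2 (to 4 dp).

u_2 = (4.0714, 0.8571, -0.7857)

w_1 = (-1, 2, -3); ‖w_1‖ = 3.7417, so q_1 = (-0.2673, 0.5345, -0.8018).
q_1·w_2 = (-0.2673)·4 + 0.5345·1 + (-0.8018)·(-1) = 0.2673.
u_2 = w_2 − 0.2673·q_1 = (4.0714, 0.8571, -0.7857).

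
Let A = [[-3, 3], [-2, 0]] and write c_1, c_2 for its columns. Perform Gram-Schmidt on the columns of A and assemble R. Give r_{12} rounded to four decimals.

c_1 = (-3, -2); ‖c_1‖ = 3.6056, so e_1 = (-0.8321, -0.5547).
r_{12} = e_1·c_2 = -2.4962.

r_{12} = -2.4962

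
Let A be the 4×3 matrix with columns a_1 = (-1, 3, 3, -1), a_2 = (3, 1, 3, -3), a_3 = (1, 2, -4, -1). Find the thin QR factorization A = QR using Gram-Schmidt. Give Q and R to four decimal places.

Q = [[-0.2236, 0.7894, 0.1712], [0.6708, -0.1754, 0.6419], [0.6708, 0.2631, -0.6847], [-0.2236, -0.5262, -0.2996]], R = [[4.4721, 2.6833, -1.3416], [0.0000, 4.5607, -0.0877], [0.0000, 0.0000, 4.4936]]

e_1 = a_1/‖a_1‖ = (-1, 3, 3, -1)/4.4721 = (-0.2236, 0.6708, 0.6708, -0.2236).
r_{12} = e_1·a_2 = 2.6833.
u_2 = a_2 − 2.6833·e_1 = (3.6000, -0.8000, 1.2000, -2.4000).
‖u_2‖ = 4.5607, so e_2 = (0.7894, -0.1754, 0.2631, -0.5262).
r_{13} = e_1·a_3 = -1.3416; r_{23} = e_2·a_3 = -0.0877.
u_3 = a_3 + 1.3416·e_1 + 0.0877·e_2 = (0.7692, 2.8846, -3.0769, -1.3462).
‖u_3‖ = 4.4936, so e_3 = (0.1712, 0.6419, -0.6847, -0.2996).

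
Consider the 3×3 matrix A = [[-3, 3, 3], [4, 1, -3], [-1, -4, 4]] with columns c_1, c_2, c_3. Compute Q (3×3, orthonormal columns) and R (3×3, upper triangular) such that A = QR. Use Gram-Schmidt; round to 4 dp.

c_1 = (-3, 4, -1); ‖c_1‖ = 5.0990, so e_1 = (-0.5883, 0.7845, -0.1961).
e_1·c_2 = (-0.5883)·3 + 0.7845·1 + (-0.1961)·(-4) = -0.1961.
u_2 = c_2 + 0.1961·e_1 = (2.8846, 1.1538, -4.0385).
‖u_2‖ = 5.0952, so e_2 = (0.5661, 0.2265, -0.7926).
e_1·c_3 = (-0.5883)·3 + 0.7845·(-3) + (-0.1961)·4 = -4.9029; e_2·c_3 = 0.5661·3 + 0.2265·(-3) + (-0.7926)·4 = -2.1513.
u_3 = c_3 + 4.9029·e_1 + 2.1513·e_2 = (1.3333, 1.3333, 1.3333).
‖u_3‖ = 2.3094, so e_3 = (0.5774, 0.5774, 0.5774).

Q = [[-0.5883, 0.5661, 0.5774], [0.7845, 0.2265, 0.5774], [-0.1961, -0.7926, 0.5774]], R = [[5.0990, -0.1961, -4.9029], [0.0000, 5.0952, -2.1513], [0.0000, 0.0000, 2.3094]]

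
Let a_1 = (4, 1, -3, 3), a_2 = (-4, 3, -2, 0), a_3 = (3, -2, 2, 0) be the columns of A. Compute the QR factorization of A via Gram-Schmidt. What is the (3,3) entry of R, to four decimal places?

e_1 = a_1/‖a_1‖ = (4, 1, -3, 3)/5.9161 = (0.6761, 0.1690, -0.5071, 0.5071).
r_{12} = e_1·a_2 = -1.1832.
u_2 = a_2 + 1.1832·e_1 = (-3.2000, 3.2000, -2.6000, 0.6000).
‖u_2‖ = 5.2536, so e_2 = (-0.6091, 0.6091, -0.4949, 0.1142).
r_{13} = e_1·a_3 = 0.6761; r_{23} = e_2·a_3 = -4.0354.
u_3 = a_3 − 0.6761·e_1 + 4.0354·e_2 = (0.0849, 0.3437, 0.3458, 0.1180).
r_{33} = ‖u_3‖ = 0.5087.

r_{33} = 0.5087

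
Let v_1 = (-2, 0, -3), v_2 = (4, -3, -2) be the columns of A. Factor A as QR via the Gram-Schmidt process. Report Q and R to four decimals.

e_1 = v_1/‖v_1‖ = (-2, 0, -3)/3.6056 = (-0.5547, 0.0000, -0.8321).
r_{12} = e_1·v_2 = -0.5547.
u_2 = v_2 + 0.5547·e_1 = (3.6923, -3.0000, -2.4615).
‖u_2‖ = 5.3565, so e_2 = (0.6893, -0.5601, -0.4595).

Q = [[-0.5547, 0.6893], [0.0000, -0.5601], [-0.8321, -0.4595]], R = [[3.6056, -0.5547], [0.0000, 5.3565]]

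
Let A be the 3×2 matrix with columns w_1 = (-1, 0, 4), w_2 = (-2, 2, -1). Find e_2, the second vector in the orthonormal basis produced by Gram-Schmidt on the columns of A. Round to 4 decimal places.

e_2 = (-0.7153, 0.6756, -0.1788)

e_1 = w_1/‖w_1‖ = (-1, 0, 4)/4.1231 = (-0.2425, 0.0000, 0.9701).
r_{12} = e_1·w_2 = -0.4851.
u_2 = w_2 + 0.4851·e_1 = (-2.1176, 2.0000, -0.5294).
‖u_2‖ = 2.9605, so e_2 = (-0.7153, 0.6756, -0.1788).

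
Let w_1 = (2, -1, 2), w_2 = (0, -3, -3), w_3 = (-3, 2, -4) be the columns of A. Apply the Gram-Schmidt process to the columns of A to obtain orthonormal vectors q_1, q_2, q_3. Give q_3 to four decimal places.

q_3 = (0.7276, 0.4851, -0.4851)

w_1 = (2, -1, 2); ‖w_1‖ = 3.0000, so q_1 = (0.6667, -0.3333, 0.6667).
q_1·w_2 = 0.6667·0 + (-0.3333)·(-3) + 0.6667·(-3) = -1.0000.
u_2 = w_2 + 1.0000·q_1 = (0.6667, -3.3333, -2.3333).
‖u_2‖ = 4.1231, so q_2 = (0.1617, -0.8085, -0.5659).
q_1·w_3 = 0.6667·(-3) + (-0.3333)·2 + 0.6667·(-4) = -5.3333; q_2·w_3 = 0.1617·(-3) + (-0.8085)·2 + (-0.5659)·(-4) = 0.1617.
u_3 = w_3 + 5.3333·q_1 − 0.1617·q_2 = (0.5294, 0.3529, -0.3529).
‖u_3‖ = 0.7276, so q_3 = (0.7276, 0.4851, -0.4851).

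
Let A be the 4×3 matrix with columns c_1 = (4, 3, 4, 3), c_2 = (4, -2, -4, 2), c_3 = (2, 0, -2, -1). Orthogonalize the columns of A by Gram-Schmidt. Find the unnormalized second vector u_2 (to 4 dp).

e_1 = c_1/‖c_1‖ = (4, 3, 4, 3)/7.0711 = (0.5657, 0.4243, 0.5657, 0.4243).
r_{12} = e_1·c_2 = 0.0000.
u_2 = c_2 + 0.0000·e_1 = (4.0000, -2.0000, -4.0000, 2.0000).

u_2 = (4.0000, -2.0000, -4.0000, 2.0000)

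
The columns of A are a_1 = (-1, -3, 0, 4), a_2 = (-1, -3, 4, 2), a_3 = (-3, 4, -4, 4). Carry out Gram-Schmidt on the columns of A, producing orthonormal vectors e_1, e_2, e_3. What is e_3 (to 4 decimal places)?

e_3 = (-0.5895, 0.6925, 0.1860, 0.3720)

a_1 = (-1, -3, 0, 4); ‖a_1‖ = 5.0990, so e_1 = (-0.1961, -0.5883, 0.0000, 0.7845).
e_1·a_2 = (-0.1961)·(-1) + (-0.5883)·(-3) + 0.0000·4 + 0.7845·2 = 3.5301.
u_2 = a_2 − 3.5301·e_1 = (-0.3077, -0.9231, 4.0000, -0.7692).
‖u_2‖ = 4.1879, so e_2 = (-0.0735, -0.2204, 0.9551, -0.1837).
e_1·a_3 = (-0.1961)·(-3) + (-0.5883)·4 + 0.0000·(-4) + 0.7845·4 = 1.3728; e_2·a_3 = (-0.0735)·(-3) + (-0.2204)·4 + 0.9551·(-4) + (-0.1837)·4 = -5.2165.
u_3 = a_3 − 1.3728·e_1 + 5.2165·e_2 = (-3.1140, 3.6579, 0.9825, 1.9649).
‖u_3‖ = 5.2824, so e_3 = (-0.5895, 0.6925, 0.1860, 0.3720).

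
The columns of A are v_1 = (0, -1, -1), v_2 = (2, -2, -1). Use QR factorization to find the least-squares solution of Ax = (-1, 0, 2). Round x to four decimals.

q_1 = v_1/‖v_1‖ = (0, -1, -1)/1.4142 = (0.0000, -0.7071, -0.7071).
r_{12} = q_1·v_2 = 2.1213.
u_2 = v_2 − 2.1213·q_1 = (2.0000, -0.5000, 0.5000).
‖u_2‖ = 2.1213, so q_2 = (0.9428, -0.2357, 0.2357).
Qᵀb = (-1.4142, -0.4714).
Back-substitute: x_2 = -0.4714/2.1213 = -0.2222.
x_1 = (-1.4142 − 2.1213·(-0.2222))/1.4142 = -0.6667.

x = (-0.6667, -0.2222)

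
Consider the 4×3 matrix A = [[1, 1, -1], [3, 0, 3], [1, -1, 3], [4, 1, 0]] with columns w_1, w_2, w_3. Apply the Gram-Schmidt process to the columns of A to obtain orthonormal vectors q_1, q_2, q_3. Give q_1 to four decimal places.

q_1 = w_1/‖w_1‖ = (1, 3, 1, 4)/5.1962 = (0.1925, 0.5774, 0.1925, 0.7698).

q_1 = (0.1925, 0.5774, 0.1925, 0.7698)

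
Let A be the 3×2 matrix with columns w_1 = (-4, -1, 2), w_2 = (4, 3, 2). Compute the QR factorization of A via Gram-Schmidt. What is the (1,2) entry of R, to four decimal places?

w_1 = (-4, -1, 2); ‖w_1‖ = 4.5826, so e_1 = (-0.8729, -0.2182, 0.4364).
r_{12} = e_1·w_2 = -3.2733.

r_{12} = -3.2733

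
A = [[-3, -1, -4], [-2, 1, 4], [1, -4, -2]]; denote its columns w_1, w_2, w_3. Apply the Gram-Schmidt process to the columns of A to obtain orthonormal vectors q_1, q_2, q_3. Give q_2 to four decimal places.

q_2 = (-0.3943, 0.1372, -0.9087)

w_1 = (-3, -2, 1); ‖w_1‖ = 3.7417, so q_1 = (-0.8018, -0.5345, 0.2673).
q_1·w_2 = (-0.8018)·(-1) + (-0.5345)·1 + 0.2673·(-4) = -0.8018.
u_2 = w_2 + 0.8018·q_1 = (-1.6429, 0.5714, -3.7857).
‖u_2‖ = 4.1662, so q_2 = (-0.3943, 0.1372, -0.9087).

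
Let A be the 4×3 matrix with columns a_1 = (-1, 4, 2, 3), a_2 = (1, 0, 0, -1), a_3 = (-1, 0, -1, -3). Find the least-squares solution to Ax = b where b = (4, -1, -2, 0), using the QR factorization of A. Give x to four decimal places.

a_1 = (-1, 4, 2, 3); ‖a_1‖ = 5.4772, so q_1 = (-0.1826, 0.7303, 0.3651, 0.5477).
q_1·a_2 = (-0.1826)·1 + 0.7303·0 + 0.3651·0 + 0.5477·(-1) = -0.7303.
u_2 = a_2 + 0.7303·q_1 = (0.8667, 0.5333, 0.2667, -0.6000).
‖u_2‖ = 1.2111, so q_2 = (0.7156, 0.4404, 0.2202, -0.4954).
q_1·a_3 = (-0.1826)·(-1) + 0.7303·0 + 0.3651·(-1) + 0.5477·(-3) = -1.8257; q_2·a_3 = 0.7156·(-1) + 0.4404·0 + 0.2202·(-1) + (-0.4954)·(-3) = 0.5505.
u_3 = a_3 + 1.8257·q_1 − 0.5505·q_2 = (-1.7273, 1.0909, -0.4545, -1.7273).
‖u_3‖ = 2.7136, so q_3 = (-0.6365, 0.4020, -0.1675, -0.6365).
Qᵀb = (-2.1909, 1.9817, -2.6131).
Back-substitute: x_3 = -2.6131/2.7136 = -0.9630.
x_2 = (1.9817 − 0.5505·(-0.9630))/1.2111 = 2.0741.
x_1 = (-2.1909 + 0.7303·2.0741 + 1.8257·(-0.9630))/5.4772 = -0.4444.

x = (-0.4444, 2.0741, -0.9630)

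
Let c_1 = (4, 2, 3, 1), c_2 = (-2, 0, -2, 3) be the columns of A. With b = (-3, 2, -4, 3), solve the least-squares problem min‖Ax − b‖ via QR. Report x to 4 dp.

x = (-0.0925, 1.2931)

c_1 = (4, 2, 3, 1); ‖c_1‖ = 5.4772, so e_1 = (0.7303, 0.3651, 0.5477, 0.1826).
e_1·c_2 = 0.7303·(-2) + 0.3651·0 + 0.5477·(-2) + 0.1826·3 = -2.0083.
u_2 = c_2 + 2.0083·e_1 = (-0.5333, 0.7333, -0.9000, 3.3667).
‖u_2‖ = 3.6009, so e_2 = (-0.1481, 0.2037, -0.2499, 0.9349).
Qᵀb = (-3.1038, 4.6562).
Back-substitute: x_2 = 4.6562/3.6009 = 1.2931.
x_1 = (-3.1038 + 2.0083·1.2931)/5.4772 = -0.0925.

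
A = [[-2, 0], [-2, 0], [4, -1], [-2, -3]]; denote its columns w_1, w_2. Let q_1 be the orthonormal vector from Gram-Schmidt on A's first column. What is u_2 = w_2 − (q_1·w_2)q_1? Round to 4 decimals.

u_2 = (0.1429, 0.1429, -1.2857, -2.8571)

q_1 = w_1/‖w_1‖ = (-2, -2, 4, -2)/5.2915 = (-0.3780, -0.3780, 0.7559, -0.3780).
r_{12} = q_1·w_2 = 0.3780.
u_2 = w_2 − 0.3780·q_1 = (0.1429, 0.1429, -1.2857, -2.8571).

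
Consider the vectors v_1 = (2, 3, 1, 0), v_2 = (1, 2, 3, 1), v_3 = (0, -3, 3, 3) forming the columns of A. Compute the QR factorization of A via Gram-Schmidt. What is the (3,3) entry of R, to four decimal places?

q_1 = v_1/‖v_1‖ = (2, 3, 1, 0)/3.7417 = (0.5345, 0.8018, 0.2673, 0.0000).
r_{12} = q_1·v_2 = 2.9399.
u_2 = v_2 − 2.9399·q_1 = (-0.5714, -0.3571, 2.2143, 1.0000).
‖u_2‖ = 2.5213, so q_2 = (-0.2266, -0.1416, 0.8782, 0.3966).
r_{13} = q_1·v_3 = -1.6036; r_{23} = q_2·v_3 = 4.2494.
u_3 = v_3 + 1.6036·q_1 − 4.2494·q_2 = (1.8202, -1.1124, -0.3034, 1.3146).
r_{33} = ‖u_3‖ = 2.5240.

r_{33} = 2.5240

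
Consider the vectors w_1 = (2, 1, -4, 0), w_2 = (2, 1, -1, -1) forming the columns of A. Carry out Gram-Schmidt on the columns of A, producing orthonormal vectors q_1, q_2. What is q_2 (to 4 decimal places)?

w_1 = (2, 1, -4, 0); ‖w_1‖ = 4.5826, so q_1 = (0.4364, 0.2182, -0.8729, 0.0000).
q_1·w_2 = 0.4364·2 + 0.2182·1 + (-0.8729)·(-1) + 0.0000·(-1) = 1.9640.
u_2 = w_2 − 1.9640·q_1 = (1.1429, 0.5714, 0.7143, -1.0000).
‖u_2‖ = 1.7728, so q_2 = (0.6447, 0.3223, 0.4029, -0.5641).

q_2 = (0.6447, 0.3223, 0.4029, -0.5641)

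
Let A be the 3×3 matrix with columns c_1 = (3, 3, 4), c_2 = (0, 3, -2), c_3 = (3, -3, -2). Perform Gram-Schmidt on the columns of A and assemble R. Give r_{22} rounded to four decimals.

e_1 = c_1/‖c_1‖ = (3, 3, 4)/5.8310 = (0.5145, 0.5145, 0.6860).
r_{12} = e_1·c_2 = 0.1715.
u_2 = c_2 − 0.1715·e_1 = (-0.0882, 2.9118, -2.1176).
r_{22} = ‖u_2‖ = 3.6015.

r_{22} = 3.6015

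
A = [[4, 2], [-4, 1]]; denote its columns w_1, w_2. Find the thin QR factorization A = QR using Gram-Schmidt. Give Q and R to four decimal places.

w_1 = (4, -4); ‖w_1‖ = 5.6569, so q_1 = (0.7071, -0.7071).
q_1·w_2 = 0.7071·2 + (-0.7071)·1 = 0.7071.
u_2 = w_2 − 0.7071·q_1 = (1.5000, 1.5000).
‖u_2‖ = 2.1213, so q_2 = (0.7071, 0.7071).

Q = [[0.7071, 0.7071], [-0.7071, 0.7071]], R = [[5.6569, 0.7071], [0.0000, 2.1213]]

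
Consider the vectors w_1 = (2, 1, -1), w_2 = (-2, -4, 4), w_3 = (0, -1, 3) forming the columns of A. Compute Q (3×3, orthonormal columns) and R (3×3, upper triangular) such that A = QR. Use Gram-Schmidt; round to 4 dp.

Q = [[0.8165, 0.5774, 0.0000], [0.4082, -0.5774, 0.7071], [-0.4082, 0.5774, 0.7071]], R = [[2.4495, -4.8990, -1.6330], [0.0000, 3.4641, 2.3094], [0.0000, 0.0000, 1.4142]]

w_1 = (2, 1, -1); ‖w_1‖ = 2.4495, so e_1 = (0.8165, 0.4082, -0.4082).
e_1·w_2 = 0.8165·(-2) + 0.4082·(-4) + (-0.4082)·4 = -4.8990.
u_2 = w_2 + 4.8990·e_1 = (2.0000, -2.0000, 2.0000).
‖u_2‖ = 3.4641, so e_2 = (0.5774, -0.5774, 0.5774).
e_1·w_3 = 0.8165·0 + 0.4082·(-1) + (-0.4082)·3 = -1.6330; e_2·w_3 = 0.5774·0 + (-0.5774)·(-1) + 0.5774·3 = 2.3094.
u_3 = w_3 + 1.6330·e_1 − 2.3094·e_2 = (0.0000, 1.0000, 1.0000).
‖u_3‖ = 1.4142, so e_3 = (0.0000, 0.7071, 0.7071).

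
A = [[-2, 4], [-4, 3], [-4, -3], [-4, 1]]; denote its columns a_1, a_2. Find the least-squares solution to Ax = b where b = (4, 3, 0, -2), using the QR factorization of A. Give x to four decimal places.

x = (-0.0859, 0.6277)

e_1 = a_1/‖a_1‖ = (-2, -4, -4, -4)/7.2111 = (-0.2774, -0.5547, -0.5547, -0.5547).
r_{12} = e_1·a_2 = -1.6641.
u_2 = a_2 + 1.6641·e_1 = (3.5385, 2.0769, -3.9231, 0.0769).
‖u_2‖ = 5.6772, so e_2 = (0.6233, 0.3658, -0.6910, 0.0135).
Qᵀb = (-1.6641, 3.5635).
Back-substitute: x_2 = 3.5635/5.6772 = 0.6277.
x_1 = (-1.6641 + 1.6641·0.6277)/7.2111 = -0.0859.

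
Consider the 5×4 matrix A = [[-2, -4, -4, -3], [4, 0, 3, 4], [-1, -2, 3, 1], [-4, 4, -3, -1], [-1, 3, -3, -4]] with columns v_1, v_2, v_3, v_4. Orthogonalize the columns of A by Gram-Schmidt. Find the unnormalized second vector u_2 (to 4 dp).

v_1 = (-2, 4, -1, -4, -1); ‖v_1‖ = 6.1644, so q_1 = (-0.3244, 0.6489, -0.1622, -0.6489, -0.1622).
q_1·v_2 = (-0.3244)·(-4) + 0.6489·0 + (-0.1622)·(-2) + (-0.6489)·4 + (-0.1622)·3 = -1.4600.
u_2 = v_2 + 1.4600·q_1 = (-4.4737, 0.9474, -2.2368, 3.0526, 2.7632).

u_2 = (-4.4737, 0.9474, -2.2368, 3.0526, 2.7632)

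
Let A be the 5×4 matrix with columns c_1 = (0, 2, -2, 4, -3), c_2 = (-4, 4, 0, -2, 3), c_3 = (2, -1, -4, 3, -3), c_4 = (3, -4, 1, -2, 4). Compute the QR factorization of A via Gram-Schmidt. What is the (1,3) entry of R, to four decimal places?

e_1 = c_1/‖c_1‖ = (0, 2, -2, 4, -3)/5.7446 = (0.0000, 0.3482, -0.3482, 0.6963, -0.5222).
r_{13} = e_1·c_3 = 4.7001.

r_{13} = 4.7001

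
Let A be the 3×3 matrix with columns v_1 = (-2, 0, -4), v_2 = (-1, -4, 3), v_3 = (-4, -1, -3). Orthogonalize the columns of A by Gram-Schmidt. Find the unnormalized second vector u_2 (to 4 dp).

u_2 = (-2.0000, -4.0000, 1.0000)

q_1 = v_1/‖v_1‖ = (-2, 0, -4)/4.4721 = (-0.4472, 0.0000, -0.8944).
r_{12} = q_1·v_2 = -2.2361.
u_2 = v_2 + 2.2361·q_1 = (-2.0000, -4.0000, 1.0000).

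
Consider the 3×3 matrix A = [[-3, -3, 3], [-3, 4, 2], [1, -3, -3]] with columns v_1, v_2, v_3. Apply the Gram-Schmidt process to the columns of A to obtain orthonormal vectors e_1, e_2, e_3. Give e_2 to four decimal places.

e_2 = (-0.6967, 0.5387, -0.4737)

e_1 = v_1/‖v_1‖ = (-3, -3, 1)/4.3589 = (-0.6882, -0.6882, 0.2294).
r_{12} = e_1·v_2 = -1.3765.
u_2 = v_2 + 1.3765·e_1 = (-3.9474, 3.0526, -2.6842).
‖u_2‖ = 5.6662, so e_2 = (-0.6967, 0.5387, -0.4737).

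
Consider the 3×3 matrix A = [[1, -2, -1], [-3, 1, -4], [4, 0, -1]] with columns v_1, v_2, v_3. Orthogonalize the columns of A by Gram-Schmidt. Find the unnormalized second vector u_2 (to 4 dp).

v_1 = (1, -3, 4); ‖v_1‖ = 5.0990, so e_1 = (0.1961, -0.5883, 0.7845).
e_1·v_2 = 0.1961·(-2) + (-0.5883)·1 + 0.7845·0 = -0.9806.
u_2 = v_2 + 0.9806·e_1 = (-1.8077, 0.4231, 0.7692).

u_2 = (-1.8077, 0.4231, 0.7692)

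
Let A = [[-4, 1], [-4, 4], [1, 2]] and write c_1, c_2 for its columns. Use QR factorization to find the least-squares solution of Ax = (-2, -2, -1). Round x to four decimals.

e_1 = c_1/‖c_1‖ = (-4, -4, 1)/5.7446 = (-0.6963, -0.6963, 0.1741).
r_{12} = e_1·c_2 = -3.1334.
u_2 = c_2 + 3.1334·e_1 = (-1.1818, 1.8182, 2.5455).
‖u_2‖ = 3.3439, so e_2 = (-0.3534, 0.5437, 0.7612).
Qᵀb = (2.6112, -1.1418).
Back-substitute: x_2 = -1.1418/3.3439 = -0.3415.
x_1 = (2.6112 + 3.1334·(-0.3415))/5.7446 = 0.2683.

x = (0.2683, -0.3415)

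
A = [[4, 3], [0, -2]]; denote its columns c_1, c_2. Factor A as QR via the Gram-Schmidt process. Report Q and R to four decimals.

c_1 = (4, 0); ‖c_1‖ = 4.0000, so e_1 = (1.0000, 0.0000).
e_1·c_2 = 1.0000·3 + 0.0000·(-2) = 3.0000.
u_2 = c_2 − 3.0000·e_1 = (0.0000, -2.0000).
‖u_2‖ = 2.0000, so e_2 = (0.0000, -1.0000).

Q = [[1.0000, 0.0000], [0.0000, -1.0000]], R = [[4.0000, 3.0000], [0.0000, 2.0000]]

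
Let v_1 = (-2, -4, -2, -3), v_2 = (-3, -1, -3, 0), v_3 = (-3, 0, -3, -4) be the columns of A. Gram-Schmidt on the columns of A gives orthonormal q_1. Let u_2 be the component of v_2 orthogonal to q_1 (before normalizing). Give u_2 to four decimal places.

v_1 = (-2, -4, -2, -3); ‖v_1‖ = 5.7446, so q_1 = (-0.3482, -0.6963, -0.3482, -0.5222).
q_1·v_2 = (-0.3482)·(-3) + (-0.6963)·(-1) + (-0.3482)·(-3) + (-0.5222)·0 = 2.7852.
u_2 = v_2 − 2.7852·q_1 = (-2.0303, 0.9394, -2.0303, 1.4545).

u_2 = (-2.0303, 0.9394, -2.0303, 1.4545)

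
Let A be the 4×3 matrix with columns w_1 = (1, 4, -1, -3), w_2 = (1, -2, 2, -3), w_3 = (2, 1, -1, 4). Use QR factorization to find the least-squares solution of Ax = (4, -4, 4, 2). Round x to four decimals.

x = (-0.5455, 1.9091, 1.4545)

w_1 = (1, 4, -1, -3); ‖w_1‖ = 5.1962, so q_1 = (0.1925, 0.7698, -0.1925, -0.5774).
q_1·w_2 = 0.1925·1 + 0.7698·(-2) + (-0.1925)·2 + (-0.5774)·(-3) = 0.0000.
u_2 = w_2 + 0.0000·q_1 = (1.0000, -2.0000, 2.0000, -3.0000).
‖u_2‖ = 4.2426, so q_2 = (0.2357, -0.4714, 0.4714, -0.7071).
q_1·w_3 = 0.1925·2 + 0.7698·1 + (-0.1925)·(-1) + (-0.5774)·4 = -0.9623; q_2·w_3 = 0.2357·2 + (-0.4714)·1 + 0.4714·(-1) + (-0.7071)·4 = -3.2998.
u_3 = w_3 + 0.9623·q_1 + 3.2998·q_2 = (2.9630, 0.1852, 0.3704, 1.1111).
‖u_3‖ = 3.1914, so q_3 = (0.9284, 0.0580, 0.1161, 0.3482).
Qᵀb = (-4.2339, 3.2998, 4.6421).
Back-substitute: x_3 = 4.6421/3.1914 = 1.4545.
x_2 = (3.2998 + 3.2998·1.4545)/4.2426 = 1.9091.
x_1 = (-4.2339 + 0.0000·1.9091 + 0.9623·1.4545)/5.1962 = -0.5455.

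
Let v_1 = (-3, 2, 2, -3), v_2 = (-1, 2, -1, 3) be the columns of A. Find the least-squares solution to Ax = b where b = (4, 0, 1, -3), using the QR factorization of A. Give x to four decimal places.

x = (-0.1898, -0.9840)

v_1 = (-3, 2, 2, -3); ‖v_1‖ = 5.0990, so q_1 = (-0.5883, 0.3922, 0.3922, -0.5883).
q_1·v_2 = (-0.5883)·(-1) + 0.3922·2 + 0.3922·(-1) + (-0.5883)·3 = -0.7845.
u_2 = v_2 + 0.7845·q_1 = (-1.4615, 2.3077, -0.6923, 2.5385).
‖u_2‖ = 3.7927, so q_2 = (-0.3854, 0.6085, -0.1825, 0.6693).
Qᵀb = (-0.1961, -3.7319).
Back-substitute: x_2 = -3.7319/3.7927 = -0.9840.
x_1 = (-0.1961 + 0.7845·(-0.9840))/5.0990 = -0.1898.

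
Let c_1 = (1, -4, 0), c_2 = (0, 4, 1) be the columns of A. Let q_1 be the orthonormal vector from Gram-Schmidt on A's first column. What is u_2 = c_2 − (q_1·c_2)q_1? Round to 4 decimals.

q_1 = c_1/‖c_1‖ = (1, -4, 0)/4.1231 = (0.2425, -0.9701, 0.0000).
r_{12} = q_1·c_2 = -3.8806.
u_2 = c_2 + 3.8806·q_1 = (0.9412, 0.2353, 1.0000).

u_2 = (0.9412, 0.2353, 1.0000)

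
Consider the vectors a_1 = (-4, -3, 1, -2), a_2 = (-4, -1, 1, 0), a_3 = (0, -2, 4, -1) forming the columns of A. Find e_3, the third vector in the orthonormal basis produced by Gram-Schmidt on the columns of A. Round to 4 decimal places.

e_1 = a_1/‖a_1‖ = (-4, -3, 1, -2)/5.4772 = (-0.7303, -0.5477, 0.1826, -0.3651).
r_{12} = e_1·a_2 = 3.6515.
u_2 = a_2 − 3.6515·e_1 = (-1.3333, 1.0000, 0.3333, 1.3333).
‖u_2‖ = 2.1602, so e_2 = (-0.6172, 0.4629, 0.1543, 0.6172).
r_{13} = e_1·a_3 = 2.1909; r_{23} = e_2·a_3 = -0.9258.
u_3 = a_3 − 2.1909·e_1 + 0.9258·e_2 = (1.0286, -0.3714, 3.7429, 0.3714).
‖u_3‖ = 3.9170, so e_3 = (0.2626, -0.0948, 0.9555, 0.0948).

e_3 = (0.2626, -0.0948, 0.9555, 0.0948)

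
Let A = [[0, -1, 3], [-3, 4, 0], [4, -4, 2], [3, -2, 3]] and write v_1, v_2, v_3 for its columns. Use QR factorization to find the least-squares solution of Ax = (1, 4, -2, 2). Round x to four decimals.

e_1 = v_1/‖v_1‖ = (0, -3, 4, 3)/5.8310 = (0.0000, -0.5145, 0.6860, 0.5145).
r_{12} = e_1·v_2 = -5.8310.
u_2 = v_2 + 5.8310·e_1 = (-1.0000, 1.0000, 0.0000, 1.0000).
‖u_2‖ = 1.7321, so e_2 = (-0.5774, 0.5774, 0.0000, 0.5774).
r_{13} = e_1·v_3 = 2.9155; r_{23} = e_2·v_3 = 0.0000.
u_3 = v_3 − 2.9155·e_1 + 0.0000·e_2 = (3.0000, 1.5000, 0.0000, 1.5000).
‖u_3‖ = 3.6742, so e_3 = (0.8165, 0.4082, 0.0000, 0.4082).
Qᵀb = (-2.4010, 2.8868, 3.2660).
Back-substitute: x_3 = 3.2660/3.6742 = 0.8889.
x_2 = (2.8868 + 0.0000·0.8889)/1.7321 = 1.6667.
x_1 = (-2.4010 + 5.8310·1.6667 − 2.9155·0.8889)/5.8310 = 0.8105.

x = (0.8105, 1.6667, 0.8889)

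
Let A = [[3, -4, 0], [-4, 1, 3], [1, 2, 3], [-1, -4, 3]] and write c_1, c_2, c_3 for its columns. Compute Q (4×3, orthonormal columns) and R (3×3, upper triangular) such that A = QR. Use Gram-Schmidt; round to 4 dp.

e_1 = c_1/‖c_1‖ = (3, -4, 1, -1)/5.1962 = (0.5774, -0.7698, 0.1925, -0.1925).
r_{12} = e_1·c_2 = -1.9245.
u_2 = c_2 + 1.9245·e_1 = (-2.8889, -0.4815, 2.3704, -4.3704).
‖u_2‖ = 5.7703, so e_2 = (-0.5006, -0.0834, 0.4108, -0.7574).
r_{13} = e_1·c_3 = -2.3094; r_{23} = e_2·c_3 = -1.2901.
u_3 = c_3 + 2.3094·e_1 + 1.2901·e_2 = (0.6874, 1.1146, 3.9744, 1.5784).
‖u_3‖ = 4.4724, so e_3 = (0.1537, 0.2492, 0.8887, 0.3529).

Q = [[0.5774, -0.5006, 0.1537], [-0.7698, -0.0834, 0.2492], [0.1925, 0.4108, 0.8887], [-0.1925, -0.7574, 0.3529]], R = [[5.1962, -1.9245, -2.3094], [0.0000, 5.7703, -1.2901], [0.0000, 0.0000, 4.4724]]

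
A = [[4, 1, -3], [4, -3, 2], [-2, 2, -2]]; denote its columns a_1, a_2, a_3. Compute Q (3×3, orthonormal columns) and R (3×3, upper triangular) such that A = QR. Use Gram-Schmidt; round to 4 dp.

Q = [[0.6667, 0.7379, 0.1054], [0.6667, -0.5270, -0.5270], [-0.3333, 0.4216, -0.8433]], R = [[6.0000, -2.0000, 0.0000], [0.0000, 3.1623, -4.1110], [0.0000, 0.0000, 0.3162]]

q_1 = a_1/‖a_1‖ = (4, 4, -2)/6.0000 = (0.6667, 0.6667, -0.3333).
r_{12} = q_1·a_2 = -2.0000.
u_2 = a_2 + 2.0000·q_1 = (2.3333, -1.6667, 1.3333).
‖u_2‖ = 3.1623, so q_2 = (0.7379, -0.5270, 0.4216).
r_{13} = q_1·a_3 = 0.0000; r_{23} = q_2·a_3 = -4.1110.
u_3 = a_3 + 0.0000·q_1 + 4.1110·q_2 = (0.0333, -0.1667, -0.2667).
‖u_3‖ = 0.3162, so q_3 = (0.1054, -0.5270, -0.8433).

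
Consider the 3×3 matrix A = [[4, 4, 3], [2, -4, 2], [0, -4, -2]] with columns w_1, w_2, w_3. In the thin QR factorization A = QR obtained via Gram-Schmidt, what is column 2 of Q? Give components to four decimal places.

q_2 = (0.3586, -0.7171, -0.5976)

w_1 = (4, 2, 0); ‖w_1‖ = 4.4721, so q_1 = (0.8944, 0.4472, 0.0000).
q_1·w_2 = 0.8944·4 + 0.4472·(-4) + 0.0000·(-4) = 1.7889.
u_2 = w_2 − 1.7889·q_1 = (2.4000, -4.8000, -4.0000).
‖u_2‖ = 6.6933, so q_2 = (0.3586, -0.7171, -0.5976).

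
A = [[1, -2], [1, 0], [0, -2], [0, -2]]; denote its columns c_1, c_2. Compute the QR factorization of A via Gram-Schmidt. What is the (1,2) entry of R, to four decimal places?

r_{12} = -1.4142

q_1 = c_1/‖c_1‖ = (1, 1, 0, 0)/1.4142 = (0.7071, 0.7071, 0.0000, 0.0000).
r_{12} = q_1·c_2 = -1.4142.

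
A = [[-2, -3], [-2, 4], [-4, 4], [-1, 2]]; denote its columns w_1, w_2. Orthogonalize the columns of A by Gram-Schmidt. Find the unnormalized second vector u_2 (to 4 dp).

u_2 = (-4.6000, 2.4000, 0.8000, 1.2000)

w_1 = (-2, -2, -4, -1); ‖w_1‖ = 5.0000, so e_1 = (-0.4000, -0.4000, -0.8000, -0.2000).
e_1·w_2 = (-0.4000)·(-3) + (-0.4000)·4 + (-0.8000)·4 + (-0.2000)·2 = -4.0000.
u_2 = w_2 + 4.0000·e_1 = (-4.6000, 2.4000, 0.8000, 1.2000).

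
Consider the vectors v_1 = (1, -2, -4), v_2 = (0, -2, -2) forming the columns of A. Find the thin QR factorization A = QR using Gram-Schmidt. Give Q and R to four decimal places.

v_1 = (1, -2, -4); ‖v_1‖ = 4.5826, so e_1 = (0.2182, -0.4364, -0.8729).
e_1·v_2 = 0.2182·0 + (-0.4364)·(-2) + (-0.8729)·(-2) = 2.6186.
u_2 = v_2 − 2.6186·e_1 = (-0.5714, -0.8571, 0.2857).
‖u_2‖ = 1.0690, so e_2 = (-0.5345, -0.8018, 0.2673).

Q = [[0.2182, -0.5345], [-0.4364, -0.8018], [-0.8729, 0.2673]], R = [[4.5826, 2.6186], [0.0000, 1.0690]]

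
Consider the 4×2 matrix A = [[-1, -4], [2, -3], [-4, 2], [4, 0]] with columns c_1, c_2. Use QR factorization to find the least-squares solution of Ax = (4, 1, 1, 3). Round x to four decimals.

x = (0.0041, -0.5848)

c_1 = (-1, 2, -4, 4); ‖c_1‖ = 6.0828, so q_1 = (-0.1644, 0.3288, -0.6576, 0.6576).
q_1·c_2 = (-0.1644)·(-4) + 0.3288·(-3) + (-0.6576)·2 + 0.6576·0 = -1.6440.
u_2 = c_2 + 1.6440·q_1 = (-4.2703, -2.4595, 0.9189, 1.0811).
‖u_2‖ = 5.1281, so q_2 = (-0.8327, -0.4796, 0.1792, 0.2108).
Qᵀb = (0.9864, -2.9989).
Back-substitute: x_2 = -2.9989/5.1281 = -0.5848.
x_1 = (0.9864 + 1.6440·(-0.5848))/6.0828 = 0.0041.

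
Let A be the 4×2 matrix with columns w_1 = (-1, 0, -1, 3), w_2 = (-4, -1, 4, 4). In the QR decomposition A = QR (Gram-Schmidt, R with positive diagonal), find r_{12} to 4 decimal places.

e_1 = w_1/‖w_1‖ = (-1, 0, -1, 3)/3.3166 = (-0.3015, 0.0000, -0.3015, 0.9045).
r_{12} = e_1·w_2 = 3.6181.

r_{12} = 3.6181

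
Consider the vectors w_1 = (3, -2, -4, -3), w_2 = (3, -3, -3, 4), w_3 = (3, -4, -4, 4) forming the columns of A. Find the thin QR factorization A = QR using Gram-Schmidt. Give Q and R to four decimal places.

Q = [[0.4867, 0.2982, -0.7804], [-0.3244, -0.3630, -0.5602], [-0.6489, -0.2334, -0.2746], [-0.4867, 0.8514, -0.0408]], R = [[6.1644, 2.4333, 3.4066], [0.0000, 6.0892, 6.6856], [0.0000, 0.0000, 0.8348]]

e_1 = w_1/‖w_1‖ = (3, -2, -4, -3)/6.1644 = (0.4867, -0.3244, -0.6489, -0.4867).
r_{12} = e_1·w_2 = 2.4333.
u_2 = w_2 − 2.4333·e_1 = (1.8158, -2.2105, -1.4211, 5.1842).
‖u_2‖ = 6.0892, so e_2 = (0.2982, -0.3630, -0.2334, 0.8514).
r_{13} = e_1·w_3 = 3.4066; r_{23} = e_2·w_3 = 6.6856.
u_3 = w_3 − 3.4066·e_1 − 6.6856·e_2 = (-0.6515, -0.4677, -0.2292, -0.0341).
‖u_3‖ = 0.8348, so e_3 = (-0.7804, -0.5602, -0.2746, -0.0408).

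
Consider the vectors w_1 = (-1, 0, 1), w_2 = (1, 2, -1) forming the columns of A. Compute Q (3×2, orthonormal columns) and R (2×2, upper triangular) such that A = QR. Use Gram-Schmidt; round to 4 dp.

q_1 = w_1/‖w_1‖ = (-1, 0, 1)/1.4142 = (-0.7071, 0.0000, 0.7071).
r_{12} = q_1·w_2 = -1.4142.
u_2 = w_2 + 1.4142·q_1 = (0.0000, 2.0000, 0.0000).
‖u_2‖ = 2.0000, so q_2 = (0.0000, 1.0000, 0.0000).

Q = [[-0.7071, 0.0000], [0.0000, 1.0000], [0.7071, 0.0000]], R = [[1.4142, -1.4142], [0.0000, 2.0000]]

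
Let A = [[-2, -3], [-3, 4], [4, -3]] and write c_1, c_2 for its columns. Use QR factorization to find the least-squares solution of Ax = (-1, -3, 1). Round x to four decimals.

c_1 = (-2, -3, 4); ‖c_1‖ = 5.3852, so e_1 = (-0.3714, -0.5571, 0.7428).
e_1·c_2 = (-0.3714)·(-3) + (-0.5571)·4 + 0.7428·(-3) = -3.3425.
u_2 = c_2 + 3.3425·e_1 = (-4.2414, 2.1379, -0.5172).
‖u_2‖ = 4.7778, so e_2 = (-0.8877, 0.4475, -0.1083).
Qᵀb = (2.7854, -0.5629).
Back-substitute: x_2 = -0.5629/4.7778 = -0.1178.
x_1 = (2.7854 + 3.3425·(-0.1178))/5.3852 = 0.4441.

x = (0.4441, -0.1178)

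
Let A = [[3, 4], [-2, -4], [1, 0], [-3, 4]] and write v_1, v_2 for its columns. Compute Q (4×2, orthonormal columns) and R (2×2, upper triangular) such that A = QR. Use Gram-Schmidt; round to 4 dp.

v_1 = (3, -2, 1, -3); ‖v_1‖ = 4.7958, so e_1 = (0.6255, -0.4170, 0.2085, -0.6255).
e_1·v_2 = 0.6255·4 + (-0.4170)·(-4) + 0.2085·0 + (-0.6255)·4 = 1.6681.
u_2 = v_2 − 1.6681·e_1 = (2.9565, -3.3043, -0.3478, 5.0435).
‖u_2‖ = 6.7244, so e_2 = (0.4397, -0.4914, -0.0517, 0.7500).

Q = [[0.6255, 0.4397], [-0.4170, -0.4914], [0.2085, -0.0517], [-0.6255, 0.7500]], R = [[4.7958, 1.6681], [0.0000, 6.7244]]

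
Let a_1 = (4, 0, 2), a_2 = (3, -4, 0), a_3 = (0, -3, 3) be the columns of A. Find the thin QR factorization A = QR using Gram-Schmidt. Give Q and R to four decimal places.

q_1 = a_1/‖a_1‖ = (4, 0, 2)/4.4721 = (0.8944, 0.0000, 0.4472).
r_{12} = q_1·a_2 = 2.6833.
u_2 = a_2 − 2.6833·q_1 = (0.6000, -4.0000, -1.2000).
‖u_2‖ = 4.2190, so q_2 = (0.1422, -0.9481, -0.2844).
r_{13} = q_1·a_3 = 1.3416; r_{23} = q_2·a_3 = 1.9910.
u_3 = a_3 − 1.3416·q_1 − 1.9910·q_2 = (-1.4831, -1.1124, 2.9663).
‖u_3‖ = 3.4980, so q_3 = (-0.4240, -0.3180, 0.8480).

Q = [[0.8944, 0.1422, -0.4240], [0.0000, -0.9481, -0.3180], [0.4472, -0.2844, 0.8480]], R = [[4.4721, 2.6833, 1.3416], [0.0000, 4.2190, 1.9910], [0.0000, 0.0000, 3.4980]]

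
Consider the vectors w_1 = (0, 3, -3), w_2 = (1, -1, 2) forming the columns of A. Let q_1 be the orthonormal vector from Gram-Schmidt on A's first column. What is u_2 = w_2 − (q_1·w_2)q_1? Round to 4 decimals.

u_2 = (1.0000, 0.5000, 0.5000)

w_1 = (0, 3, -3); ‖w_1‖ = 4.2426, so q_1 = (0.0000, 0.7071, -0.7071).
q_1·w_2 = 0.0000·1 + 0.7071·(-1) + (-0.7071)·2 = -2.1213.
u_2 = w_2 + 2.1213·q_1 = (1.0000, 0.5000, 0.5000).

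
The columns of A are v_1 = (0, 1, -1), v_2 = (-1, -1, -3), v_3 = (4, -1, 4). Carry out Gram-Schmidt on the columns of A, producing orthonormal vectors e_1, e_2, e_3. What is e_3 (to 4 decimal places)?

e_3 = (0.9428, -0.2357, -0.2357)

e_1 = v_1/‖v_1‖ = (0, 1, -1)/1.4142 = (0.0000, 0.7071, -0.7071).
r_{12} = e_1·v_2 = 1.4142.
u_2 = v_2 − 1.4142·e_1 = (-1.0000, -2.0000, -2.0000).
‖u_2‖ = 3.0000, so e_2 = (-0.3333, -0.6667, -0.6667).
r_{13} = e_1·v_3 = -3.5355; r_{23} = e_2·v_3 = -3.3333.
u_3 = v_3 + 3.5355·e_1 + 3.3333·e_2 = (2.8889, -0.7222, -0.7222).
‖u_3‖ = 3.0641, so e_3 = (0.9428, -0.2357, -0.2357).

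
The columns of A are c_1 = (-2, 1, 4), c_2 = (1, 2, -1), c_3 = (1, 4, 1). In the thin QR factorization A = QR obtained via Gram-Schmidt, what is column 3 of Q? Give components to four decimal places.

q_3 = (0.8581, -0.1907, 0.4767)

q_1 = c_1/‖c_1‖ = (-2, 1, 4)/4.5826 = (-0.4364, 0.2182, 0.8729).
r_{12} = q_1·c_2 = -0.8729.
u_2 = c_2 + 0.8729·q_1 = (0.6190, 2.1905, -0.2381).
‖u_2‖ = 2.2887, so q_2 = (0.2705, 0.9571, -0.1040).
r_{13} = q_1·c_3 = 1.3093; r_{23} = q_2·c_3 = 3.9948.
u_3 = c_3 − 1.3093·q_1 − 3.9948·q_2 = (0.4909, -0.1091, 0.2727).
‖u_3‖ = 0.5721, so q_3 = (0.8581, -0.1907, 0.4767).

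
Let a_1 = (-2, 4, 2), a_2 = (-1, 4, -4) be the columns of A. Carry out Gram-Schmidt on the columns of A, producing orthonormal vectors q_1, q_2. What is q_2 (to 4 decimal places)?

a_1 = (-2, 4, 2); ‖a_1‖ = 4.8990, so q_1 = (-0.4082, 0.8165, 0.4082).
q_1·a_2 = (-0.4082)·(-1) + 0.8165·4 + 0.4082·(-4) = 2.0412.
u_2 = a_2 − 2.0412·q_1 = (-0.1667, 2.3333, -4.8333).
‖u_2‖ = 5.3697, so q_2 = (-0.0310, 0.4345, -0.9001).

q_2 = (-0.0310, 0.4345, -0.9001)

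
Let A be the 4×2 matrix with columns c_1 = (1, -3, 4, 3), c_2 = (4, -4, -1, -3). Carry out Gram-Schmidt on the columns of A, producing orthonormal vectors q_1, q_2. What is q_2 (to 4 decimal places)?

q_2 = (0.6058, -0.5793, -0.2078, -0.5041)

c_1 = (1, -3, 4, 3); ‖c_1‖ = 5.9161, so q_1 = (0.1690, -0.5071, 0.6761, 0.5071).
q_1·c_2 = 0.1690·4 + (-0.5071)·(-4) + 0.6761·(-1) + 0.5071·(-3) = 0.5071.
u_2 = c_2 − 0.5071·q_1 = (3.9143, -3.7429, -1.3429, -3.2571).
‖u_2‖ = 6.4609, so q_2 = (0.6058, -0.5793, -0.2078, -0.5041).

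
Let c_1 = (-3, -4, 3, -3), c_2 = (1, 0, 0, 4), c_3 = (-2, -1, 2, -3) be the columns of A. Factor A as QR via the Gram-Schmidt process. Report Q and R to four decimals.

Q = [[-0.4575, -0.0136, -0.2642], [-0.6100, -0.4068, 0.6680], [0.4575, 0.3051, 0.6925], [-0.4575, 0.8610, 0.0660]], R = [[6.5574, -2.2875, 3.8125], [0.0000, 3.4304, -1.5389], [0.0000, 0.0000, 1.0473]]

c_1 = (-3, -4, 3, -3); ‖c_1‖ = 6.5574, so e_1 = (-0.4575, -0.6100, 0.4575, -0.4575).
e_1·c_2 = (-0.4575)·1 + (-0.6100)·0 + 0.4575·0 + (-0.4575)·4 = -2.2875.
u_2 = c_2 + 2.2875·e_1 = (-0.0465, -1.3953, 1.0465, 2.9535).
‖u_2‖ = 3.4304, so e_2 = (-0.0136, -0.4068, 0.3051, 0.8610).
e_1·c_3 = (-0.4575)·(-2) + (-0.6100)·(-1) + 0.4575·2 + (-0.4575)·(-3) = 3.8125; e_2·c_3 = (-0.0136)·(-2) + (-0.4068)·(-1) + 0.3051·2 + 0.8610·(-3) = -1.5389.
u_3 = c_3 − 3.8125·e_1 + 1.5389·e_2 = (-0.2767, 0.6996, 0.7253, 0.0692).
‖u_3‖ = 1.0473, so e_3 = (-0.2642, 0.6680, 0.6925, 0.0660).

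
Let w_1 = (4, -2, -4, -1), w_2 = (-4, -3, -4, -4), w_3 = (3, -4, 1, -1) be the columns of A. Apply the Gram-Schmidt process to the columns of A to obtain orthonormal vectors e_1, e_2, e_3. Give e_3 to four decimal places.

w_1 = (4, -2, -4, -1); ‖w_1‖ = 6.0828, so e_1 = (0.6576, -0.3288, -0.6576, -0.1644).
e_1·w_2 = 0.6576·(-4) + (-0.3288)·(-3) + (-0.6576)·(-4) + (-0.1644)·(-4) = 1.6440.
u_2 = w_2 − 1.6440·e_1 = (-5.0811, -2.4595, -2.9189, -3.7297).
‖u_2‖ = 7.3687, so e_2 = (-0.6896, -0.3338, -0.3961, -0.5062).
e_1·w_3 = 0.6576·3 + (-0.3288)·(-4) + (-0.6576)·1 + (-0.1644)·(-1) = 2.7948; e_2·w_3 = (-0.6896)·3 + (-0.3338)·(-4) + (-0.3961)·1 + (-0.5062)·(-1) = -0.6235.
u_3 = w_3 − 2.7948·e_1 + 0.6235·e_2 = (0.7322, -3.2892, 2.5908, -0.8561).
‖u_3‖ = 4.3359, so e_3 = (0.1689, -0.7586, 0.5975, -0.1975).

e_3 = (0.1689, -0.7586, 0.5975, -0.1975)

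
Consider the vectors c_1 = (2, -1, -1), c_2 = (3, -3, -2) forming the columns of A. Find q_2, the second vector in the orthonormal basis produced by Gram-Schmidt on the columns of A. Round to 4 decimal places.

q_2 = (-0.4924, -0.8616, -0.1231)

c_1 = (2, -1, -1); ‖c_1‖ = 2.4495, so q_1 = (0.8165, -0.4082, -0.4082).
q_1·c_2 = 0.8165·3 + (-0.4082)·(-3) + (-0.4082)·(-2) = 4.4907.
u_2 = c_2 − 4.4907·q_1 = (-0.6667, -1.1667, -0.1667).
‖u_2‖ = 1.3540, so q_2 = (-0.4924, -0.8616, -0.1231).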